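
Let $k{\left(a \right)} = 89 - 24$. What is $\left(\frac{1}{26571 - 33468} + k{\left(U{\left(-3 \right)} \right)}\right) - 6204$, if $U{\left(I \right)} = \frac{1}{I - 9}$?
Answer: $- \frac{42340684}{6897} \approx -6139.0$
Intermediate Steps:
$U{\left(I \right)} = \frac{1}{-9 + I}$
$k{\left(a \right)} = 65$ ($k{\left(a \right)} = 89 - 24 = 65$)
$\left(\frac{1}{26571 - 33468} + k{\left(U{\left(-3 \right)} \right)}\right) - 6204 = \left(\frac{1}{26571 - 33468} + 65\right) - 6204 = \left(\frac{1}{-6897} + 65\right) - 6204 = \left(- \frac{1}{6897} + 65\right) - 6204 = \frac{448304}{6897} - 6204 = - \frac{42340684}{6897}$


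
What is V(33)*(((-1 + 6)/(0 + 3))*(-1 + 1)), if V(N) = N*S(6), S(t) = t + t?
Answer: 0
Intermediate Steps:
S(t) = 2*t
V(N) = 12*N (V(N) = N*(2*6) = N*12 = 12*N)
V(33)*(((-1 + 6)/(0 + 3))*(-1 + 1)) = (12*33)*(((-1 + 6)/(0 + 3))*(-1 + 1)) = 396*((5/3)*0) = 396*0 = 0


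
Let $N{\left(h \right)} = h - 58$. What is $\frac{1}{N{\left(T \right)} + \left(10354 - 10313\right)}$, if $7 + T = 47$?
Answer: $\frac{1}{23} \approx 0.043478$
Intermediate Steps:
$T = 40$ ($T = -7 + 47 = 40$)
$N{\left(h \right)} = -58 + h$ ($N{\left(h \right)} = h - 58 = -58 + h$)
$\frac{1}{N{\left(T \right)} + \left(10354 - 10313\right)} = \frac{1}{\left(-58 + 40\right) + \left(10354 - 10313\right)} = \frac{1}{-18 + 41} = \frac{1}{23}$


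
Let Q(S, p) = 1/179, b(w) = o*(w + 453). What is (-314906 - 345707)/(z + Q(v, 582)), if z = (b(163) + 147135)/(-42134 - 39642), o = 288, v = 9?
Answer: 9669989675152/58011421 ≈ 1.6669e+5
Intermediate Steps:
b(w) = 130464 + 288*w (b(w) = 288*(w + 453) = 288*(453 + w) = 130464 + 288*w)
z = -324543/81776 (z = ((130464 + 288*163) + 147135)/(-42134 - 39642) = ((130464 + 46944) + 147135)/(-81776) = (177408 + 147135)*(-1/81776) = 324543*(-1/81776) = -324543/81776 ≈ -3.9687)
Q(S, p) = 1/179
(-314906 - 345707)/(z + Q(v, 582)) = (-314906 - 345707)/(-324543/81776 + 1/179) = -660613/(-58011421/14637904) = -660613*(-14637904/58011421) = 9669989675152/58011421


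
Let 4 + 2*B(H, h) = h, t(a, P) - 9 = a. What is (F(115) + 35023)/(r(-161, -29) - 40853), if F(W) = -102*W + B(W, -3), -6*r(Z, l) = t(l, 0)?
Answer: -139737/245098 ≈ -0.57013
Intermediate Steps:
t(a, P) = 9 + a
r(Z, l) = -3/2 - l/6 (r(Z, l) = -(9 + l)/6 = -3/2 - l/6)
B(H, h) = -2 + h/2
F(W) = -7/2 - 102*W (F(W) = -102*W + (-2 + (½)*(-3)) = -102*W + (-2 - 3/2) = -102*W - 7/2 = -7/2 - 102*W)
(F(115) + 35023)/(r(-161, -29) - 40853) = ((-7/2 - 102*115) + 35023)/((-3/2 - ⅙*(-29)) - 40853) = ((-7/2 - 11730) + 35023)/((-3/2 + 29/6) - 40853) = (-23467/2 + 35023)/(10/3 - 40853) = 46579/(2*(-122549/3)) = (46579/2)*(-3/122549) = -139737/245098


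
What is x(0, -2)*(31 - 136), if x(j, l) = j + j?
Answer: 0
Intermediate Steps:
x(j, l) = 2*j
x(0, -2)*(31 - 136) = (2*0)*(31 - 136) = 0*(-105) = 0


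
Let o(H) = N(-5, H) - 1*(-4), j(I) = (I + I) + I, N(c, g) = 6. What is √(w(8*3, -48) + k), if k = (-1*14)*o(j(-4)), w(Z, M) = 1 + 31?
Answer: 6*I*√3 ≈ 10.392*I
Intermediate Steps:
j(I) = 3*I (j(I) = 2*I + I = 3*I)
w(Z, M) = 32
o(H) = 10 (o(H) = 6 - 1*(-4) = 6 + 4 = 10)
k = -140 (k = -1*14*10 = -14*10 = -140)
√(w(8*3, -48) + k) = √(32 - 140) = √(-108) = 6*I*√3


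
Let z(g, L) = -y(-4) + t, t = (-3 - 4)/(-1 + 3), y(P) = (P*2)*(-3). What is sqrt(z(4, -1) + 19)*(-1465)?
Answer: -1465*I*sqrt(34)/2 ≈ -4271.2*I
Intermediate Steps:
y(P) = -6*P (y(P) = (2*P)*(-3) = -6*P)
t = -7/2 ≈ -3.5000
z(g, L) = -55/2 (z(g, L) = -(-6)*(-4) - 7/2 = -1*24 - 7/2 = -24 - 7/2 = -55/2)
sqrt(z(4, -1) + 19)*(-1465) = sqrt(-55/2 + 19)*(-1465) = sqrt(-17/2)*(-1465) = (I*sqrt(34)/2)*(-1465) = -1465*I*sqrt(34)/2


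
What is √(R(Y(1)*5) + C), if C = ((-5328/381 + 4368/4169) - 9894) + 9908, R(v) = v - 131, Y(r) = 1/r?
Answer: 4*I*√2188974235327/529463 ≈ 11.178*I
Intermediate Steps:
Y(r) = 1/r
R(v) = -131 + v
C = 563074/529463 (C = ((-5328*1/381 + 4368*(1/4169)) - 9894) + 9908 = ((-1776/127 + 4368/4169) - 9894) + 9908 = (-6849408/529463 - 9894) + 9908 = -5245356330/529463 + 9908 = 563074/529463 ≈ 1.0635)
√(R(Y(1)*5) + C) = √((-131 + 5/1) + 563074/529463) = √((-131 + 1*5) + 563074/529463) = √((-131 + 5) + 563074/529463) = √(-126 + 563074/529463) = √(-66149264/529463) = 4*I*√2188974235327/529463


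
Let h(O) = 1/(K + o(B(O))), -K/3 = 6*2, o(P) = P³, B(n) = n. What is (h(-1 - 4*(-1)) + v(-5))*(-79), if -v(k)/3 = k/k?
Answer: 2212/9 ≈ 245.78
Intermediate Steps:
v(k) = -3 (v(k) = -3*k/k = -3*1 = -3)
K = -36 (K = -18*2 = -3*12 = -36)
h(O) = 1/(-36 + O³)
(h(-1 - 4*(-1)) + v(-5))*(-79) = (1/(-36 + (-1 - 4*(-1))³) - 3)*(-79) = (1/(-36 + (-1 + 4)³) - 3)*(-79) = (1/(-36 + 3³) - 3)*(-79) = (1/(-36 + 27) - 3)*(-79) = (1/(-9) - 3)*(-79) = (-⅑ - 3)*(-79) = -28/9*(-79) = 2212/9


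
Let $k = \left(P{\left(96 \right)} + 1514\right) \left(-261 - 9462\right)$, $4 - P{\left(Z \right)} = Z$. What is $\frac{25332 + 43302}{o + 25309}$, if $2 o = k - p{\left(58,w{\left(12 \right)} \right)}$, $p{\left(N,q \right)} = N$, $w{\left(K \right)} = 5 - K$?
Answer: $- \frac{68634}{6887773} \approx -0.0099646$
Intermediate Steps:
$P{\left(Z \right)} = 4 - Z$
$k = -13826106$ ($k = \left(\left(4 - 96\right) + 1514\right) \left(-261 - 9462\right) = \left(\left(4 - 96\right) + 1514\right) \left(-9723\right) = \left(-92 + 1514\right) \left(-9723\right) = 1422 \left(-9723\right) = -13826106$)
$o = -6913082$ ($o = \frac{-13826106 - 58}{2} = \frac{1}{2} \left(-13826164\right) = -6913082$)
$\frac{25332 + 43302}{o + 25309} = \frac{25332 + 43302}{-6913082 + 25309} = \frac{68634}{-6887773} = 68634 \left(- \frac{1}{6887773}\right) = - \frac{68634}{6887773}$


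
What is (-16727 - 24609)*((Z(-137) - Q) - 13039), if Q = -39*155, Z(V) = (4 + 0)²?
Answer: 288442608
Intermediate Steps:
Z(V) = 16 (Z(V) = 4² = 16)
Q = -6045
(-16727 - 24609)*((Z(-137) - Q) - 13039) = (-16727 - 24609)*((16 - 1*(-6045)) - 13039) = -41336*((16 + 6045) - 13039) = -41336*(6061 - 13039) = -41336*(-6978) = 288442608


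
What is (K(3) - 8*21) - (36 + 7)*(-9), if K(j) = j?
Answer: 222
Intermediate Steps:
(K(3) - 8*21) - (36 + 7)*(-9) = (3 - 8*21) - (36 + 7)*(-9) = (3 - 168) - 43*(-9) = -165 - 1*(-387) = -165 + 387 = 222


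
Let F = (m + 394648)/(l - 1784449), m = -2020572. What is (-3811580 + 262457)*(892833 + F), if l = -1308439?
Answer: -2450167317218945061/773222 ≈ -3.1688e+12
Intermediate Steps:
F = 406481/773222 (F = (-2020572 + 394648)/(-1308439 - 1784449) = -1625924/(-3092888) = -1625924*(-1/3092888) = 406481/773222 ≈ 0.52570)
(-3811580 + 262457)*(892833 + F) = (-3811580 + 262457)*(892833 + 406481/773222) = -3549123*690358524407/773222 = -2450167317218945061/773222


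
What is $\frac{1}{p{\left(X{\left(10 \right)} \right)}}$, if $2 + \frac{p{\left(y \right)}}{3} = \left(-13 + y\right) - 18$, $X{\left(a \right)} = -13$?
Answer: $- \frac{1}{138} \approx -0.0072464$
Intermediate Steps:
$p{\left(y \right)} = -99 + 3 y$ ($p{\left(y \right)} = -6 + 3 \left(\left(-13 + y\right) - 18\right) = -6 + 3 \left(-31 + y\right) = -6 + \left(-93 + 3 y\right) = -99 + 3 y$)
$\frac{1}{p{\left(X{\left(10 \right)} \right)}} = \frac{1}{-99 + 3 \left(-13\right)} = \frac{1}{-99 - 39} = \frac{1}{-138} = - \frac{1}{138}$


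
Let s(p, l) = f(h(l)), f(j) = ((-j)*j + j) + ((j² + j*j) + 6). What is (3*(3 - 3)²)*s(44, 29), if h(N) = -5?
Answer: 0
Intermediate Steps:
f(j) = 6 + j + j² (f(j) = (-j² + j) + ((j² + j²) + 6) = (j - j²) + (2*j² + 6) = (j - j²) + (6 + 2*j²) = 6 + j + j²)
s(p, l) = 26 (s(p, l) = 6 - 5 + (-5)² = 6 - 5 + 25 = 26)
(3*(3 - 3)²)*s(44, 29) = (3*(3 - 3)²)*26 = (3*0²)*26 = (3*0)*26 = 0*26 = 0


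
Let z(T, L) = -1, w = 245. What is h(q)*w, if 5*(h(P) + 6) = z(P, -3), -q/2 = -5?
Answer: -1519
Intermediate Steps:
q = 10 (q = -2*(-5) = 10)
h(P) = -31/5 (h(P) = -6 + (⅕)*(-1) = -6 - ⅕ = -31/5)
h(q)*w = -31/5*245 = -1519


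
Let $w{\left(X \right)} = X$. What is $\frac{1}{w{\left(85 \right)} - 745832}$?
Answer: $- \frac{1}{745747} \approx -1.3409 \cdot 10^{-6}$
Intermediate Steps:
$\frac{1}{w{\left(85 \right)} - 745832} = \frac{1}{85 - 745832} = \frac{1}{-745747} = - \frac{1}{745747}$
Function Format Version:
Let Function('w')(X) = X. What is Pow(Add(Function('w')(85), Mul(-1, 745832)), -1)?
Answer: Rational(-1, 745747) ≈ -1.3409e-6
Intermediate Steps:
Pow(Add(Function('w')(85), Mul(-1, 745832)), -1) = Pow(Add(85, Mul(-1, 745832)), -1) = Pow(Add(85, -745832), -1) = Pow(-745747, -1) = Rational(-1, 745747)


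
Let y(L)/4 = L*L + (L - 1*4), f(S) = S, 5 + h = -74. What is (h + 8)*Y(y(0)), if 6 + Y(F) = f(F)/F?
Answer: 355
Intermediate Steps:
h = -79 (h = -5 - 74 = -79)
y(L) = -16 + 4*L + 4*L**2 (y(L) = 4*(L*L + (L - 1*4)) = 4*(L**2 + (L - 4)) = 4*(L**2 + (-4 + L)) = 4*(-4 + L + L**2) = -16 + 4*L + 4*L**2)
Y(F) = -5 (Y(F) = -6 + F/F = -6 + 1 = -5)
(h + 8)*Y(y(0)) = (-79 + 8)*(-5) = -71*(-5) = 355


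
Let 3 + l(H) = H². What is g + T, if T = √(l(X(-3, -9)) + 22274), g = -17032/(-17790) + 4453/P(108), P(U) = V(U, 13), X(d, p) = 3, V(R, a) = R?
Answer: 13509721/320220 + 2*√5570 ≈ 191.45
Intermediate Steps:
P(U) = U
g = 13509721/320220 (g = -17032/(-17790) + 4453/108 = -17032*(-1/17790) + 4453*(1/108) = 8516/8895 + 4453/108 = 13509721/320220 ≈ 42.189)
l(H) = -3 + H²
T = 2*√5570 (T = √((-3 + 3²) + 22274) = √((-3 + 9) + 22274) = √(6 + 22274) = √22280 = 2*√5570 ≈ 149.26)
g + T = 13509721/320220 + 2*√5570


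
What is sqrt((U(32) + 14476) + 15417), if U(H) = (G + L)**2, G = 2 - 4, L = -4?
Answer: 173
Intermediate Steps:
G = -2
U(H) = 36 (U(H) = (-2 - 4)**2 = (-6)**2 = 36)
sqrt((U(32) + 14476) + 15417) = sqrt((36 + 14476) + 15417) = sqrt(14512 + 15417) = sqrt(29929) = 173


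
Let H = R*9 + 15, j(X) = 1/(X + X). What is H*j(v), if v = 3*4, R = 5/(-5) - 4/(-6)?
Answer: 1/2 ≈ 0.50000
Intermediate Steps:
R = -1/3 (R = 5*(-1/5) - 4*(-1/6) = -1 + 2/3 = -1/3 ≈ -0.33333)
v = 12
j(X) = 1/(2*X)
H = 12 (H = -1/3*9 + 15 = -3 + 15 = 12)
H*j(v) = 12*((1/2)/12) = 12*((1/2)*(1/12)) = 12*(1/24) = 1/2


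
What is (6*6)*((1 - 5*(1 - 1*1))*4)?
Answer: 144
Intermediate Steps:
(6*6)*((1 - 5*(1 - 1*1))*4) = 36*((1 - 5*(1 - 1))*4) = 36*((1 - 5*0)*4) = 36*((1 + 0)*4) = 36*(1*4) = 36*4 = 144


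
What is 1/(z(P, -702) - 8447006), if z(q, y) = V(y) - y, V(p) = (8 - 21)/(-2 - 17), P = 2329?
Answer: -19/160479763 ≈ -1.1839e-7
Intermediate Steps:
V(p) = 13/19 (V(p) = -13/(-19) = -13*(-1/19) = 13/19)
z(q, y) = 13/19 - y
1/(z(P, -702) - 8447006) = 1/((13/19 - 1*(-702)) - 8447006) = 1/((13/19 + 702) - 8447006) = 1/(13351/19 - 8447006) = 1/(-160479763/19) = -19/160479763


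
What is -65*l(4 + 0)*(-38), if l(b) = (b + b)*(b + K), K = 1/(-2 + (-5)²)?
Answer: 1837680/23 ≈ 79899.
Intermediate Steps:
K = 1/23 (K = 1/(-2 + 25) = 1/23 ≈ 0.043478)
l(b) = 2*b*(1/23 + b) (l(b) = (b + b)*(b + 1/23) = (2*b)*(1/23 + b) = 2*b*(1/23 + b))
-65*l(4 + 0)*(-38) = -130*(4 + 0)*(1 + 23*(4 + 0))/23*(-38) = -130*4*(1 + 23*4)/23*(-38) = -130*4*(1 + 92)/23*(-38) = -130*4*93/23*(-38) = -65*744/23*(-38) = -48360/23*(-38) = 1837680/23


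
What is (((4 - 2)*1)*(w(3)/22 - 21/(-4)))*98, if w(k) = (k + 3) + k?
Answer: 12201/11 ≈ 1109.2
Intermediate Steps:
w(k) = 3 + 2*k (w(k) = (3 + k) + k = 3 + 2*k)
(((4 - 2)*1)*(w(3)/22 - 21/(-4)))*98 = (((4 - 2)*1)*((3 + 2*3)/22 - 21/(-4)))*98 = ((2*1)*((3 + 6)*(1/22) - 21*(-1/4)))*98 = (2*(9*(1/22) + 21/4))*98 = (2*(9/22 + 21/4))*98 = (2*(249/44))*98 = (249/22)*98 = 12201/11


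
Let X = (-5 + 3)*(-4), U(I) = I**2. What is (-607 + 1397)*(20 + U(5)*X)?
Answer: 173800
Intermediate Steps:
X = 8 (X = -2*(-4) = 8)
(-607 + 1397)*(20 + U(5)*X) = (-607 + 1397)*(20 + 5**2*8) = 790*(20 + 25*8) = 790*(20 + 200) = 790*220 = 173800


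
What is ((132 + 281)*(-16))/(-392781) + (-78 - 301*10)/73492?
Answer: -181818148/7216565313 ≈ -0.025195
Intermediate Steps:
((132 + 281)*(-16))/(-392781) + (-78 - 301*10)/73492 = (413*(-16))*(-1/392781) + (-78 - 3010)*(1/73492) = -6608*(-1/392781) - 3088*1/73492 = 6608/392781 - 772/18373 = -181818148/7216565313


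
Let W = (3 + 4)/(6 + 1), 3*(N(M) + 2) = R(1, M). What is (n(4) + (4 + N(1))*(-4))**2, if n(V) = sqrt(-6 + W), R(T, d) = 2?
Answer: 979/9 - 64*I*sqrt(5)/3 ≈ 108.78 - 47.703*I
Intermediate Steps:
N(M) = -4/3 (N(M) = -2 + (1/3)*2 = -2 + 2/3 = -4/3)
W = 1 (W = 7/7 = 7*(1/7) = 1)
n(V) = I*sqrt(5) (n(V) = sqrt(-6 + 1) = sqrt(-5) = I*sqrt(5))
(n(4) + (4 + N(1))*(-4))**2 = (I*sqrt(5) + (4 - 4/3)*(-4))**2 = (I*sqrt(5) + (8/3)*(-4))**2 = (I*sqrt(5) - 32/3)**2 = (-32/3 + I*sqrt(5))**2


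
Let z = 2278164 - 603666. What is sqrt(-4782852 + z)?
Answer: I*sqrt(3108354) ≈ 1763.1*I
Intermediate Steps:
z = 1674498
sqrt(-4782852 + z) = sqrt(-4782852 + 1674498) = sqrt(-3108354) = I*sqrt(3108354)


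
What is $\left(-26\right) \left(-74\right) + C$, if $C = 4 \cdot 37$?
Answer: $2072$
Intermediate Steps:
$C = 148$
$\left(-26\right) \left(-74\right) + C = \left(-26\right) \left(-74\right) + 148 = 1924 + 148 = 2072$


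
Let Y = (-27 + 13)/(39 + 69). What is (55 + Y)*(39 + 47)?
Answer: 127409/27 ≈ 4718.9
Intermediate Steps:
Y = -7/54 (Y = -14/108 = -14*1/108 = -7/54 ≈ -0.12963)
(55 + Y)*(39 + 47) = (55 - 7/54)*(39 + 47) = (2963/54)*86 = 127409/27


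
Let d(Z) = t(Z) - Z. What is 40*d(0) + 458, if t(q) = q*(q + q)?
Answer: 458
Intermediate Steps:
t(q) = 2*q**2 (t(q) = q*(2*q) = 2*q**2)
d(Z) = -Z + 2*Z**2 (d(Z) = 2*Z**2 - Z = -Z + 2*Z**2)
40*d(0) + 458 = 40*(0*(-1 + 2*0)) + 458 = 40*(0*(-1 + 0)) + 458 = 40*(0*(-1)) + 458 = 40*0 + 458 = 0 + 458 = 458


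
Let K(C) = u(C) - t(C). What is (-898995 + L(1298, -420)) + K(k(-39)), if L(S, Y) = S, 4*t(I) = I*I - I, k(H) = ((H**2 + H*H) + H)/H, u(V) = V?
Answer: -1798551/2 ≈ -8.9928e+5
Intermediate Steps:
k(H) = (H + 2*H**2)/H (k(H) = ((H**2 + H**2) + H)/H = (2*H**2 + H)/H = (H + 2*H**2)/H)
t(I) = -I/4 + I**2/4 (t(I) = (I*I - I)/4 = (I**2 - I)/4 = -I/4 + I**2/4)
K(C) = C - C*(-1 + C)/4
(-898995 + L(1298, -420)) + K(k(-39)) = (-898995 + 1298) + (1 + 2*(-39))*(5 - (1 + 2*(-39)))/4 = -897697 + (1 - 78)*(5 - (1 - 78))/4 = -897697 + (1/4)*(-77)*(5 - 1*(-77)) = -897697 + (1/4)*(-77)*(5 + 77) = -897697 + (1/4)*(-77)*82 = -897697 - 3157/2 = -1798551/2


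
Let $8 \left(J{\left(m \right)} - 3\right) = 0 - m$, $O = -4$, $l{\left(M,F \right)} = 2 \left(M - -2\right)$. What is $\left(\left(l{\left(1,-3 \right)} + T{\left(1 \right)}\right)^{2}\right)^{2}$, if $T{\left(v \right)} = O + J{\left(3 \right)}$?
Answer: $\frac{1874161}{4096} \approx 457.56$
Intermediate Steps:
$l{\left(M,F \right)} = 4 + 2 M$ ($l{\left(M,F \right)} = 2 \left(M + 2\right) = 2 \left(2 + M\right) = 4 + 2 M$)
$J{\left(m \right)} = 3 - \frac{m}{8}$ ($J{\left(m \right)} = 3 + \frac{0 - m}{8} = 3 + \frac{\left(-1\right) m}{8} = 3 - \frac{m}{8}$)
$T{\left(v \right)} = - \frac{11}{8}$ ($T{\left(v \right)} = -4 + \left(3 - \frac{3}{8}\right) = -4 + \frac{21}{8} = - \frac{11}{8}$)
$\left(\left(l{\left(1,-3 \right)} + T{\left(1 \right)}\right)^{2}\right)^{2} = \left(\left(\left(4 + 2 \cdot 1\right) - \frac{11}{8}\right)^{2}\right)^{2} = \left(\left(\left(4 + 2\right) - \frac{11}{8}\right)^{2}\right)^{2} = \left(\left(6 - \frac{11}{8}\right)^{2}\right)^{2} = \left(\left(\frac{37}{8}\right)^{2}\right)^{2} = \left(\frac{1369}{64}\right)^{2} = \frac{1874161}{4096}$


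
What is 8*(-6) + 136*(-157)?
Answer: -21400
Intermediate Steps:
8*(-6) + 136*(-157) = -48 - 21352 = -21400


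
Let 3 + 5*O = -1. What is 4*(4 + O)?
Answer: 64/5 ≈ 12.800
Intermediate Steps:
O = -4/5 (O = -3/5 + (1/5)*(-1) = -3/5 - 1/5 = -4/5 ≈ -0.80000)
4*(4 + O) = 4*(4 - 4/5) = 4*(16/5) = 64/5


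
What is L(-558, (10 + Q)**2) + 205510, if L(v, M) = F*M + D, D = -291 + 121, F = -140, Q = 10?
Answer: 149340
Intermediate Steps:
D = -170
L(v, M) = -170 - 140*M (L(v, M) = -140*M - 170 = -170 - 140*M)
L(-558, (10 + Q)**2) + 205510 = (-170 - 140*(10 + 10)**2) + 205510 = (-170 - 140*20**2) + 205510 = (-170 - 140*400) + 205510 = (-170 - 56000) + 205510 = -56170 + 205510 = 149340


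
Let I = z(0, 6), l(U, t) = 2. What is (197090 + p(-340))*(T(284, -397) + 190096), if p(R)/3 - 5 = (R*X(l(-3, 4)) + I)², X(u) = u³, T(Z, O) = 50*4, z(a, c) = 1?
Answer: 4258061012448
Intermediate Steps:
T(Z, O) = 200
I = 1
p(R) = 15 + 3*(1 + 8*R)² (p(R) = 15 + 3*(R*2³ + 1)² = 15 + 3*(R*8 + 1)² = 15 + 3*(8*R + 1)² = 15 + 3*(1 + 8*R)²)
(197090 + p(-340))*(T(284, -397) + 190096) = (197090 + (15 + 3*(1 + 8*(-340))²))*(200 + 190096) = (197090 + (15 + 3*(1 - 2720)²))*190296 = (197090 + (15 + 3*(-2719)²))*190296 = (197090 + (15 + 3*7392961))*190296 = (197090 + (15 + 22178883))*190296 = (197090 + 22178898)*190296 = 22375988*190296 = 4258061012448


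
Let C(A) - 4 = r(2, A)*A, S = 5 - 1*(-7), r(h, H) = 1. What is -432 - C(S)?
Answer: -448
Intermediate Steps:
S = 12 (S = 5 + 7 = 12)
C(A) = 4 + A (C(A) = 4 + 1*A = 4 + A)
-432 - C(S) = -432 - (4 + 12) = -432 - 1*16 = -432 - 16 = -448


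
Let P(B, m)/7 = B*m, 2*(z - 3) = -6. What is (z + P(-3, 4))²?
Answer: 7056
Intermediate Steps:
z = 0 (z = 3 + (½)*(-6) = 3 - 3 = 0)
P(B, m) = 7*B*m (P(B, m) = 7*(B*m) = 7*B*m)
(z + P(-3, 4))² = (0 + 7*(-3)*4)² = (0 - 84)² = (-84)² = 7056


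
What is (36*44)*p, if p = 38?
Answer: 60192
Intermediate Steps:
(36*44)*p = (36*44)*38 = 1584*38 = 60192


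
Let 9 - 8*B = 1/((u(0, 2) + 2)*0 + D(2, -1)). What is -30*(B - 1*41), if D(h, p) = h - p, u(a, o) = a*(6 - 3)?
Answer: 2395/2 ≈ 1197.5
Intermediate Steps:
u(a, o) = 3*a (u(a, o) = a*3 = 3*a)
B = 13/12 (B = 9/8 - 1/(8*((3*0 + 2)*0 + (2 - 1*(-1)))) = 9/8 - 1/(8*((0 + 2)*0 + (2 + 1))) = 9/8 - 1/(8*(2*0 + 3)) = 9/8 - 1/(8*(0 + 3)) = 9/8 - ⅛/3 = 9/8 - ⅛*⅓ = 9/8 - 1/24 = 13/12 ≈ 1.0833)
-30*(B - 1*41) = -30*(13/12 - 1*41) = -30*(13/12 - 41) = -30*(-479/12) = 2395/2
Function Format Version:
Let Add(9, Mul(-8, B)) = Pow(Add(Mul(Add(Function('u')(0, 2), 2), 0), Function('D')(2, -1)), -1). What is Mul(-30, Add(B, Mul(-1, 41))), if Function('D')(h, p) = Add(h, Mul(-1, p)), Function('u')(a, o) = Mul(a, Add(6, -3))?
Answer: Rational(2395, 2) ≈ 1197.5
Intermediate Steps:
Function('u')(a, o) = Mul(3, a) (Function('u')(a, o) = Mul(a, 3) = Mul(3, a))
B = Rational(13, 12) (B = Add(Rational(9, 8), Mul(Rational(-1, 8), Pow(Add(Mul(Add(Mul(3, 0), 2), 0), Add(2, Mul(-1, -1))), -1))) = Add(Rational(9, 8), Mul(Rational(-1, 8), Pow(Add(Mul(Add(0, 2), 0), Add(2, 1)), -1))) = Add(Rational(9, 8), Mul(Rational(-1, 8), Pow(Add(Mul(2, 0), 3), -1))) = Add(Rational(9, 8), Mul(Rational(-1, 8), Pow(Add(0, 3), -1))) = Add(Rational(9, 8), Mul(Rational(-1, 8), Pow(3, -1))) = Add(Rational(9, 8), Mul(Rational(-1, 8), Rational(1, 3))) = Add(Rational(9, 8), Rational(-1, 24)) = Rational(13, 12) ≈ 1.0833)
Mul(-30, Add(B, Mul(-1, 41))) = Mul(-30, Add(Rational(13, 12), Mul(-1, 41))) = Mul(-30, Add(Rational(13, 12), -41)) = Mul(-30, Rational(-479, 12)) = Rational(2395, 2)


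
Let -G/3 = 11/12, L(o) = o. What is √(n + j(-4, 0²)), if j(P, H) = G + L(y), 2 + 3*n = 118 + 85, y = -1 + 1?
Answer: √257/2 ≈ 8.0156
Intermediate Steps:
y = 0
n = 67 (n = -⅔ + (118 + 85)/3 = -⅔ + (⅓)*203 = -⅔ + 203/3 = 67)
G = -11/4 (G = -33/12 = -3*11/12 = -11/4 ≈ -2.7500)
j(P, H) = -11/4 (j(P, H) = -11/4 + 0 = -11/4)
√(n + j(-4, 0²)) = √(67 - 11/4) = √(257/4) = √257/2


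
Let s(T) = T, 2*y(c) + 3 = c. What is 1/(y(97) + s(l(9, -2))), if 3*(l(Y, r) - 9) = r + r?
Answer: 3/164 ≈ 0.018293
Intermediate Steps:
l(Y, r) = 9 + 2*r/3 (l(Y, r) = 9 + (r + r)/3 = 9 + (2*r)/3 = 9 + 2*r/3)
y(c) = -3/2 + c/2
1/(y(97) + s(l(9, -2))) = 1/((-3/2 + (½)*97) + (9 + (⅔)*(-2))) = 1/((-3/2 + 97/2) + (9 - 4/3)) = 1/(47 + 23/3) = 1/(164/3) = 3/164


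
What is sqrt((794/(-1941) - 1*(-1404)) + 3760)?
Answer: sqrt(19453730730)/1941 ≈ 71.858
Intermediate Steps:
sqrt((794/(-1941) - 1*(-1404)) + 3760) = sqrt((794*(-1/1941) + 1404) + 3760) = sqrt((-794/1941 + 1404) + 3760) = sqrt(2724370/1941 + 3760) = sqrt(10022530/1941) = sqrt(19453730730)/1941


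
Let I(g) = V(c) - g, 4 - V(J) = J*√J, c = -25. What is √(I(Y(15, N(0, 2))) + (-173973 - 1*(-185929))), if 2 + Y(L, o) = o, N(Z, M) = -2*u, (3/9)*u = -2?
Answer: 5*√(478 + 5*I) ≈ 109.32 + 0.57173*I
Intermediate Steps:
u = -6 (u = 3*(-2) = -6)
N(Z, M) = 12 (N(Z, M) = -2*(-6) = 12)
Y(L, o) = -2 + o
V(J) = 4 - J^(3/2) (V(J) = 4 - J*√J = 4 - J^(3/2))
I(g) = 4 - g + 125*I (I(g) = (4 - (-25)^(3/2)) - g = (4 - (-125)*I) - g = (4 + 125*I) - g = 4 - g + 125*I)
√(I(Y(15, N(0, 2))) + (-173973 - 1*(-185929))) = √((4 - (-2 + 12) + 125*I) + (-173973 - 1*(-185929))) = √((4 - 1*10 + 125*I) + (-173973 + 185929)) = √((4 - 10 + 125*I) + 11956) = √((-6 + 125*I) + 11956) = √(11950 + 125*I)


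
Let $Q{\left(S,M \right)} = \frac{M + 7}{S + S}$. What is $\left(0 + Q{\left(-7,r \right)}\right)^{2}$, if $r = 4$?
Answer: $\frac{121}{196} \approx 0.61735$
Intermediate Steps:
$Q{\left(S,M \right)} = \frac{7 + M}{2 S}$
$\left(0 + Q{\left(-7,r \right)}\right)^{2} = \left(0 + \frac{7 + 4}{2 \left(-7\right)}\right)^{2} = \left(0 + \frac{1}{2} \left(- \frac{1}{7}\right) 11\right)^{2} = \left(0 - \frac{11}{14}\right)^{2} = \left(- \frac{11}{14}\right)^{2} = \frac{121}{196}$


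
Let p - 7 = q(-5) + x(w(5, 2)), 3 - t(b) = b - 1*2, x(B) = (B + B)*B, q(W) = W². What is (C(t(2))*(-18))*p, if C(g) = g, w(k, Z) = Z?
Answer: -2160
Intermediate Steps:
x(B) = 2*B² (x(B) = (2*B)*B = 2*B²)
t(b) = 5 - b (t(b) = 3 - (b - 1*2) = 3 - (b - 2) = 3 - (-2 + b) = 3 + (2 - b) = 5 - b)
p = 40 (p = 7 + ((-5)² + 2*2²) = 7 + (25 + 2*4) = 7 + (25 + 8) = 7 + 33 = 40)
(C(t(2))*(-18))*p = ((5 - 1*2)*(-18))*40 = ((5 - 2)*(-18))*40 = (3*(-18))*40 = -54*40 = -2160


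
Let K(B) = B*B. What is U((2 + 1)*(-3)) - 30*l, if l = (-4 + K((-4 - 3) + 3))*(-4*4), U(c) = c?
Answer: 5751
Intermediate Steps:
K(B) = B²
l = -192 (l = (-4 + ((-4 - 3) + 3)²)*(-4*4) = (-4 + (-7 + 3)²)*(-16) = (-4 + (-4)²)*(-16) = (-4 + 16)*(-16) = 12*(-16) = -192)
U((2 + 1)*(-3)) - 30*l = (2 + 1)*(-3) - 30*(-192) = 3*(-3) + 5760 = -9 + 5760 = 5751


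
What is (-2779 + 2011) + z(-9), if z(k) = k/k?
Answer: -767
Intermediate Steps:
z(k) = 1
(-2779 + 2011) + z(-9) = (-2779 + 2011) + 1 = -768 + 1 = -767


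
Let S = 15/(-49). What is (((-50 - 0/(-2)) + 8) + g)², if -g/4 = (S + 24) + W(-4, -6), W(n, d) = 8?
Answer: 68392900/2401 ≈ 28485.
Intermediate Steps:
S = -15/49 (S = 15*(-1/49) = -15/49 ≈ -0.30612)
g = -6212/49 (g = -4*((-15/49 + 24) + 8) = -4*(1161/49 + 8) = -4*1553/49 = -6212/49 ≈ -126.78)
(((-50 - 0/(-2)) + 8) + g)² = (((-50 - 0/(-2)) + 8) - 6212/49)² = (((-50 - 0*(-1)/2) + 8) - 6212/49)² = (((-50 - 6*0) + 8) - 6212/49)² = (((-50 + 0) + 8) - 6212/49)² = ((-50 + 8) - 6212/49)² = (-42 - 6212/49)² = (-8270/49)² = 68392900/2401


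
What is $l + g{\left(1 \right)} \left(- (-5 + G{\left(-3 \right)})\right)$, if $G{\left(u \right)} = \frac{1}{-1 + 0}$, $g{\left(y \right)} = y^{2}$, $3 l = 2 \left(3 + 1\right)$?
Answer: $\frac{26}{3} \approx 8.6667$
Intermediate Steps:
$l = \frac{8}{3}$ ($l = \frac{2 \left(3 + 1\right)}{3} = \frac{2 \cdot 4}{3} = \frac{1}{3} \cdot 8 = \frac{8}{3} \approx 2.6667$)
$G{\left(u \right)} = -1$ ($G{\left(u \right)} = \frac{1}{-1} = -1$)
$l + g{\left(1 \right)} \left(- (-5 + G{\left(-3 \right)})\right) = \frac{8}{3} + 1^{2} \left(- (-5 - 1)\right) = \frac{8}{3} + 1 \left(\left(-1\right) \left(-6\right)\right) = \frac{8}{3} + 1 \cdot 6 = \frac{8}{3} + 6 = \frac{26}{3}$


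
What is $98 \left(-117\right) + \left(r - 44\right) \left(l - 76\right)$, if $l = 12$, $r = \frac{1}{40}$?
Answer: $- \frac{43258}{5} \approx -8651.6$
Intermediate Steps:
$r = \frac{1}{40} \approx 0.025$
$98 \left(-117\right) + \left(r - 44\right) \left(l - 76\right) = 98 \left(-117\right) + \left(\frac{1}{40} - 44\right) \left(12 - 76\right) = -11466 - - \frac{14072}{5} = -11466 + \frac{14072}{5} = - \frac{43258}{5}$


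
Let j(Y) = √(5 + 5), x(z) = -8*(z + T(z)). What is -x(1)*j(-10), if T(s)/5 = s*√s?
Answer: 48*√10 ≈ 151.79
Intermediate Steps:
T(s) = 5*s^(3/2) (T(s) = 5*(s*√s) = 5*s^(3/2))
x(z) = -40*z^(3/2) - 8*z (x(z) = -8*(z + 5*z^(3/2)) = -40*z^(3/2) - 8*z)
j(Y) = √10
-x(1)*j(-10) = -(-40*1^(3/2) - 8*1)*√10 = -(-40*1 - 8)*√10 = -(-40 - 8)*√10 = -(-48)*√10 = 48*√10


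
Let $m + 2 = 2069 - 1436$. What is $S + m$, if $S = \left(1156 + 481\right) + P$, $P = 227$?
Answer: $2495$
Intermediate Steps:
$S = 1864$ ($S = \left(1156 + 481\right) + 227 = 1637 + 227 = 1864$)
$m = 631$ ($m = -2 + \left(2069 - 1436\right) = -2 + 633 = 631$)
$S + m = 1864 + 631 = 2495$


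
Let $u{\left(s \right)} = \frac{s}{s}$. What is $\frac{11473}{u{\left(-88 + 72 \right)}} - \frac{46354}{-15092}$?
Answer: $\frac{160665}{14} \approx 11476.0$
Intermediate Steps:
$u{\left(s \right)} = 1$
$\frac{11473}{u{\left(-88 + 72 \right)}} - \frac{46354}{-15092} = \frac{11473}{1} - \frac{46354}{-15092} = 11473 \cdot 1 - - \frac{43}{14} = 11473 + \frac{43}{14} = \frac{160665}{14}$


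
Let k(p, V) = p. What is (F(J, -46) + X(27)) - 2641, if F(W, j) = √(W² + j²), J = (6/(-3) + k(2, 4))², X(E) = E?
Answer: -2568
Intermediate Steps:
J = 0 (J = (6/(-3) + 2)² = (6*(-⅓) + 2)² = (-2 + 2)² = 0² = 0)
(F(J, -46) + X(27)) - 2641 = (√(0² + (-46)²) + 27) - 2641 = (√(0 + 2116) + 27) - 2641 = (√2116 + 27) - 2641 = (46 + 27) - 2641 = 73 - 2641 = -2568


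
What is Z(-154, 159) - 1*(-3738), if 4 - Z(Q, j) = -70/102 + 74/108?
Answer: 3435157/918 ≈ 3742.0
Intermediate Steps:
Z(Q, j) = 3673/918 (Z(Q, j) = 4 - (-70/102 + 74/108) = 4 - (-70*1/102 + 74*(1/108)) = 4 - (-35/51 + 37/54) = 4 - 1*(-1/918) = 4 + 1/918 = 3673/918)
Z(-154, 159) - 1*(-3738) = 3673/918 - 1*(-3738) = 3673/918 + 3738 = 3435157/918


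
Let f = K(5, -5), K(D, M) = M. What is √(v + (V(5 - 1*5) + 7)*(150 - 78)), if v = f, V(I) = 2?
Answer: √643 ≈ 25.357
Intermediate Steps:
f = -5
v = -5
√(v + (V(5 - 1*5) + 7)*(150 - 78)) = √(-5 + (2 + 7)*(150 - 78)) = √(-5 + 9*72) = √(-5 + 648) = √643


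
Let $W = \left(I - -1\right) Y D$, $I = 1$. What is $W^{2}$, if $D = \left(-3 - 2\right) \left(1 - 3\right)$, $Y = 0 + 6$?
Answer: $14400$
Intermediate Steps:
$Y = 6$
$D = 10$ ($D = \left(-5\right) \left(-2\right) = 10$)
$W = 120$ ($W = \left(1 - -1\right) 6 \cdot 10 = \left(1 + 1\right) 60 = 2 \cdot 60 = 120$)
$W^{2} = 120^{2} = 14400$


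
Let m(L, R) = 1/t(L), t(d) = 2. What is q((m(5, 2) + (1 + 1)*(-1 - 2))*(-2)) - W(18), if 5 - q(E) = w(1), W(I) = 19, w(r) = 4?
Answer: -18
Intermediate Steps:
m(L, R) = ½ (m(L, R) = 1/2 = ½)
q(E) = 1 (q(E) = 5 - 1*4 = 5 - 4 = 1)
q((m(5, 2) + (1 + 1)*(-1 - 2))*(-2)) - W(18) = 1 - 1*19 = 1 - 19 = -18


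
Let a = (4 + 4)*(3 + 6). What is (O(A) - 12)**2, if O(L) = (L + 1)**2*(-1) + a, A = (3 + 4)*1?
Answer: 16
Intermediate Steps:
A = 7 (A = 7*1 = 7)
a = 72 (a = 8*9 = 72)
O(L) = 72 - (1 + L)**2 (O(L) = (L + 1)**2*(-1) + 72 = (1 + L)**2*(-1) + 72 = -(1 + L)**2 + 72 = 72 - (1 + L)**2)
(O(A) - 12)**2 = ((72 - (1 + 7)**2) - 12)**2 = ((72 - 1*8**2) - 12)**2 = ((72 - 1*64) - 12)**2 = ((72 - 64) - 12)**2 = (8 - 12)**2 = (-4)**2 = 16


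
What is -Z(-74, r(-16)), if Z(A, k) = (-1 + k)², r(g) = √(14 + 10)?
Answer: -25 + 4*√6 ≈ -15.202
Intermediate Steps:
r(g) = 2*√6 (r(g) = √24 = 2*√6)
-Z(-74, r(-16)) = -(-1 + 2*√6)²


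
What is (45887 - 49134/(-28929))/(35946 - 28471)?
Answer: 442504719/72081425 ≈ 6.1390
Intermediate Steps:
(45887 - 49134/(-28929))/(35946 - 28471) = (45887 - 49134*(-1/28929))/7475 = (45887 + 16378/9643)*(1/7475) = (442504719/9643)*(1/7475) = 442504719/72081425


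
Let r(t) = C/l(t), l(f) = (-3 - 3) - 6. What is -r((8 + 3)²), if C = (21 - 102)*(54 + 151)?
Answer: -5535/4 ≈ -1383.8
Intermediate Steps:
l(f) = -12 (l(f) = -6 - 6 = -12)
C = -16605 (C = -81*205 = -16605)
r(t) = 5535/4 (r(t) = -16605/(-12) = -16605*(-1/12) = 5535/4)
-r((8 + 3)²) = -1*5535/4 = -5535/4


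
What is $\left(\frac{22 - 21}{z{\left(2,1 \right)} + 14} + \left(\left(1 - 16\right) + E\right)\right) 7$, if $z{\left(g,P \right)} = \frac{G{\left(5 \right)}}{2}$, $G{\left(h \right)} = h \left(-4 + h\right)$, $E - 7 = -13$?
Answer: $- \frac{4837}{33} \approx -146.58$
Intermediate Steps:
$E = -6$ ($E = 7 - 13 = -6$)
$z{\left(g,P \right)} = \frac{5}{2}$ ($z{\left(g,P \right)} = \frac{5 \left(-4 + 5\right)}{2} = 5 \cdot 1 \cdot \frac{1}{2} = 5 \cdot \frac{1}{2} = \frac{5}{2}$)
$\left(\frac{22 - 21}{z{\left(2,1 \right)} + 14} + \left(\left(1 - 16\right) + E\right)\right) 7 = \left(\frac{22 - 21}{\frac{5}{2} + 14} + \left(\left(1 - 16\right) - 6\right)\right) 7 = \left(1 \frac{1}{\frac{33}{2}} - 21\right) 7 = \left(1 \cdot \frac{2}{33} - 21\right) 7 = \left(\frac{2}{33} - 21\right) 7 = \left(- \frac{691}{33}\right) 7 = - \frac{4837}{33}$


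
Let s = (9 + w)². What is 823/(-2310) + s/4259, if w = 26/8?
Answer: -25268101/78706320 ≈ -0.32104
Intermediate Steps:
w = 13/4 (w = 26*(⅛) = 13/4 ≈ 3.2500)
s = 2401/16 (s = (9 + 13/4)² = (49/4)² = 2401/16 ≈ 150.06)
823/(-2310) + s/4259 = 823/(-2310) + (2401/16)/4259 = 823*(-1/2310) + (2401/16)*(1/4259) = -823/2310 + 2401/68144 = -25268101/78706320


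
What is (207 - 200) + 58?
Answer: 65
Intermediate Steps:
(207 - 200) + 58 = 7 + 58 = 65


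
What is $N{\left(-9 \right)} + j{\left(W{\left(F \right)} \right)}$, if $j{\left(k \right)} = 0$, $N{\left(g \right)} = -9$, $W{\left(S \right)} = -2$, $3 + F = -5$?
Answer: $-9$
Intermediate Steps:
$F = -8$ ($F = -3 - 5 = -8$)
$N{\left(-9 \right)} + j{\left(W{\left(F \right)} \right)} = -9 + 0 = -9$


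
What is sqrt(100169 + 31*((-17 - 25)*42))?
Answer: sqrt(45485) ≈ 213.27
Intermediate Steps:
sqrt(100169 + 31*((-17 - 25)*42)) = sqrt(100169 + 31*(-42*42)) = sqrt(100169 + 31*(-1764)) = sqrt(100169 - 54684) = sqrt(45485)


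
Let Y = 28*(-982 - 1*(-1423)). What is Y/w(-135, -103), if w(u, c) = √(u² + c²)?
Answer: 6174*√28834/14417 ≈ 72.718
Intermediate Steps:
Y = 12348 (Y = 28*(-982 + 1423) = 28*441 = 12348)
w(u, c) = √(c² + u²)
Y/w(-135, -103) = 12348/(√((-103)² + (-135)²)) = 12348/(√(10609 + 18225)) = 12348/(√28834) = 12348*(√28834/28834) = 6174*√28834/14417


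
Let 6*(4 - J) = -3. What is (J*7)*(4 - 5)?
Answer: -63/2 ≈ -31.500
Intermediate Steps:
J = 9/2 (J = 4 - ⅙*(-3) = 4 + ½ = 9/2 ≈ 4.5000)
(J*7)*(4 - 5) = ((9/2)*7)*(4 - 5) = (63/2)*(-1) = -63/2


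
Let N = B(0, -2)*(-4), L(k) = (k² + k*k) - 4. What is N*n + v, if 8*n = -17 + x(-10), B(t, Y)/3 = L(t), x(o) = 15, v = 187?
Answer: 175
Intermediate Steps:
L(k) = -4 + 2*k² (L(k) = (k² + k²) - 4 = 2*k² - 4 = -4 + 2*k²)
B(t, Y) = -12 + 6*t² (B(t, Y) = 3*(-4 + 2*t²) = -12 + 6*t²)
N = 48 (N = (-12 + 6*0²)*(-4) = (-12 + 6*0)*(-4) = (-12 + 0)*(-4) = -12*(-4) = 48)
n = -¼ (n = (-17 + 15)/8 = (⅛)*(-2) = -¼ ≈ -0.25000)
N*n + v = 48*(-¼) + 187 = -12 + 187 = 175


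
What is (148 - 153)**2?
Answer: 25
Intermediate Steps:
(148 - 153)**2 = (-5)**2 = 25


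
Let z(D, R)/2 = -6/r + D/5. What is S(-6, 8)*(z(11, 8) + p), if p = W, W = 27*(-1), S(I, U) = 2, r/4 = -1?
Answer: -196/5 ≈ -39.200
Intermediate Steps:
r = -4 (r = 4*(-1) = -4)
z(D, R) = 3 + 2*D/5 (z(D, R) = 2*(-6/(-4) + D/5) = 2*(-6*(-¼) + D*(⅕)) = 2*(3/2 + D/5) = 3 + 2*D/5)
W = -27
p = -27
S(-6, 8)*(z(11, 8) + p) = 2*((3 + (⅖)*11) - 27) = 2*((3 + 22/5) - 27) = 2*(37/5 - 27) = 2*(-98/5) = -196/5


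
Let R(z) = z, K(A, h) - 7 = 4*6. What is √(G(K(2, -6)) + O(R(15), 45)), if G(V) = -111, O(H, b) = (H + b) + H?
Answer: 6*I ≈ 6.0*I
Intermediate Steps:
K(A, h) = 31 (K(A, h) = 7 + 4*6 = 7 + 24 = 31)
O(H, b) = b + 2*H
√(G(K(2, -6)) + O(R(15), 45)) = √(-111 + (45 + 2*15)) = √(-111 + (45 + 30)) = √(-111 + 75) = √(-36) = 6*I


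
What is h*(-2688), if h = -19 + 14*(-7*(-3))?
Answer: -739200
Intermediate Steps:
h = 275 (h = -19 + 14*21 = -19 + 294 = 275)
h*(-2688) = 275*(-2688) = -739200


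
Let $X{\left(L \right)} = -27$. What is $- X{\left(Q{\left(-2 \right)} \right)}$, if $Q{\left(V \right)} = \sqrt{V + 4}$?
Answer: $27$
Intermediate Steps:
$Q{\left(V \right)} = \sqrt{4 + V}$
$- X{\left(Q{\left(-2 \right)} \right)} = \left(-1\right) \left(-27\right) = 27$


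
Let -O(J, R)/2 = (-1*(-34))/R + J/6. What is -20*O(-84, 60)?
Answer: -1612/3 ≈ -537.33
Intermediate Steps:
O(J, R) = -68/R - J/3 (O(J, R) = -2*((-1*(-34))/R + J/6) = -2*(34/R + J*(⅙)) = -2*(34/R + J/6) = -68/R - J/3)
-20*O(-84, 60) = -20*(-68/60 - ⅓*(-84)) = -20*(-68*1/60 + 28) = -20*(-17/15 + 28) = -20*403/15 = -1612/3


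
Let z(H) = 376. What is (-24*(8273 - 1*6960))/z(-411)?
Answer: -3939/47 ≈ -83.808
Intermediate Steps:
(-24*(8273 - 1*6960))/z(-411) = -24*(8273 - 1*6960)/376 = -24*(8273 - 6960)*(1/376) = -24*1313*(1/376) = -31512*1/376 = -3939/47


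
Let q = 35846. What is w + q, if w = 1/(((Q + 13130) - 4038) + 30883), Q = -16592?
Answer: 838187019/23383 ≈ 35846.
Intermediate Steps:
w = 1/23383 (w = 1/(((-16592 + 13130) - 4038) + 30883) = 1/((-3462 - 4038) + 30883) = 1/(-7500 + 30883) = 1/23383 ≈ 4.2766e-5)
w + q = 1/23383 + 35846 = 838187019/23383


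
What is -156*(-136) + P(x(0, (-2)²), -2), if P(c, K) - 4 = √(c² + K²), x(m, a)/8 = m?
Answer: 21222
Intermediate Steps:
x(m, a) = 8*m
P(c, K) = 4 + √(K² + c²) (P(c, K) = 4 + √(c² + K²) = 4 + √(K² + c²))
-156*(-136) + P(x(0, (-2)²), -2) = -156*(-136) + (4 + √((-2)² + (8*0)²)) = 21216 + (4 + √(4 + 0²)) = 21216 + (4 + √(4 + 0)) = 21216 + (4 + √4) = 21216 + (4 + 2) = 21216 + 6 = 21222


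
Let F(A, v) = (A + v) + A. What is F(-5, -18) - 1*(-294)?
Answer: 266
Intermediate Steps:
F(A, v) = v + 2*A
F(-5, -18) - 1*(-294) = (-18 + 2*(-5)) - 1*(-294) = (-18 - 10) + 294 = -28 + 294 = 266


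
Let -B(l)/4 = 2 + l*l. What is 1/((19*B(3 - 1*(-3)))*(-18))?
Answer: 1/51984 ≈ 1.9237e-5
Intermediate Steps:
B(l) = -8 - 4*l² (B(l) = -4*(2 + l*l) = -4*(2 + l²) = -8 - 4*l²)
1/((19*B(3 - 1*(-3)))*(-18)) = 1/((19*(-8 - 4*(3 - 1*(-3))²))*(-18)) = 1/((19*(-8 - 4*(3 + 3)²))*(-18)) = 1/((19*(-8 - 4*6²))*(-18)) = 1/((19*(-8 - 4*36))*(-18)) = 1/((19*(-8 - 144))*(-18)) = 1/((19*(-152))*(-18)) = 1/(-2888*(-18)) = 1/51984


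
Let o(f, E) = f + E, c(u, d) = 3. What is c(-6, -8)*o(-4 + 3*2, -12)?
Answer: -30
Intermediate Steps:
o(f, E) = E + f
c(-6, -8)*o(-4 + 3*2, -12) = 3*(-12 + (-4 + 3*2)) = 3*(-12 + (-4 + 6)) = 3*(-12 + 2) = 3*(-10) = -30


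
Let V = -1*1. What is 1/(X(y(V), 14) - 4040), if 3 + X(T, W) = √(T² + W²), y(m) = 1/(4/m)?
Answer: -64688/261530447 - 4*√3137/261530447 ≈ -0.00024820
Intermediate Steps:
V = -1
y(m) = m/4
X(T, W) = -3 + √(T² + W²)
1/(X(y(V), 14) - 4040) = 1/((-3 + √(((¼)*(-1))² + 14²)) - 4040) = 1/((-3 + √((-¼)² + 196)) - 4040) = 1/((-3 + √(1/16 + 196)) - 4040) = 1/((-3 + √(3137/16)) - 4040) = 1/((-3 + √3137/4) - 4040) = 1/(-4043 + √3137/4)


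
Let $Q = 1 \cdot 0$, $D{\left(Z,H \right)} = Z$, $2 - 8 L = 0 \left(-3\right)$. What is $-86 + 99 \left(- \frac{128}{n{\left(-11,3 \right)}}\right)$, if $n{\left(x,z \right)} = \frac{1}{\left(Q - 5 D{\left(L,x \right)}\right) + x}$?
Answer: $155146$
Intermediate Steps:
$L = \frac{1}{4}$ ($L = \frac{1}{4} - \frac{0 \left(-3\right)}{8} = \frac{1}{4} - 0 = \frac{1}{4} + 0 = \frac{1}{4} \approx 0.25$)
$Q = 0$
$n{\left(x,z \right)} = \frac{1}{- \frac{5}{4} + x}$ ($n{\left(x,z \right)} = \frac{1}{\left(0 - \frac{5}{4}\right) + x} = \frac{1}{- \frac{5}{4} + x}$)
$-86 + 99 \left(- \frac{128}{n{\left(-11,3 \right)}}\right) = -86 + 99 \left(- \frac{128}{4 \frac{1}{-5 + 4 \left(-11\right)}}\right) = -86 + 99 \left(- \frac{128}{4 \frac{1}{-5 - 44}}\right) = -86 + 99 \left(- \frac{128}{4 \frac{1}{-49}}\right) = -86 + 99 \left(- \frac{128}{4 \left(- \frac{1}{49}\right)}\right) = -86 + 99 \left(- \frac{128}{- \frac{4}{49}}\right) = -86 + 99 \left(\left(-128\right) \left(- \frac{49}{4}\right)\right) = -86 + 99 \cdot 1568 = -86 + 155232 = 155146$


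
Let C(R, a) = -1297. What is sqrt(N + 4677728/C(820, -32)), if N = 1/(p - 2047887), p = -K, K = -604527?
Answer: I*sqrt(789958523422914083490)/468009480 ≈ 60.055*I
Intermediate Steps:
p = 604527 (p = -1*(-604527) = 604527)
N = -1/1443360 (N = 1/(604527 - 2047887) = 1/(-1443360) = -1/1443360 ≈ -6.9283e-7)
sqrt(N + 4677728/C(820, -32)) = sqrt(-1/1443360 + 4677728/(-1297)) = sqrt(-1/1443360 + 4677728*(-1/1297)) = sqrt(-1/1443360 - 4677728/1297) = sqrt(-6751645487377/1872037920) = I*sqrt(789958523422914083490)/468009480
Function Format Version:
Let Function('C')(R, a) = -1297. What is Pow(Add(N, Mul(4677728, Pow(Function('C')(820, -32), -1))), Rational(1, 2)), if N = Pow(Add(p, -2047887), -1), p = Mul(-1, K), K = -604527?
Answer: Mul(Rational(1, 468009480), I, Pow(789958523422914083490, Rational(1, 2))) ≈ Mul(60.055, I)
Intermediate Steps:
p = 604527 (p = Mul(-1, -604527) = 604527)
N = Rational(-1, 1443360) (N = Pow(Add(604527, -2047887), -1) = Pow(-1443360, -1) = Rational(-1, 1443360) ≈ -6.9283e-7)
Pow(Add(N, Mul(4677728, Pow(Function('C')(820, -32), -1))), Rational(1, 2)) = Pow(Add(Rational(-1, 1443360), Mul(4677728, Pow(-1297, -1))), Rational(1, 2)) = Pow(Add(Rational(-1, 1443360), Mul(4677728, Rational(-1, 1297))), Rational(1, 2)) = Pow(Add(Rational(-1, 1443360), Rational(-4677728, 1297)), Rational(1, 2)) = Pow(Rational(-6751645487377, 1872037920), Rational(1, 2)) = Mul(Rational(1, 468009480), I, Pow(789958523422914083490, Rational(1, 2)))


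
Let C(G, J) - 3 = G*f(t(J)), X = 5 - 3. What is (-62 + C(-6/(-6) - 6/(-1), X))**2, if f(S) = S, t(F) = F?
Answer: 2025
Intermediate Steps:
X = 2
C(G, J) = 3 + G*J
(-62 + C(-6/(-6) - 6/(-1), X))**2 = (-62 + (3 + (-6/(-6) - 6/(-1))*2))**2 = (-62 + (3 + (-6*(-1/6) - 6*(-1))*2))**2 = (-62 + (3 + (1 + 6)*2))**2 = (-62 + (3 + 7*2))**2 = (-62 + (3 + 14))**2 = (-62 + 17)**2 = (-45)**2 = 2025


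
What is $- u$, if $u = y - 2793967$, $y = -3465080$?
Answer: $6259047$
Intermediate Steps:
$u = -6259047$ ($u = -3465080 - 2793967 = -6259047$)
$- u = \left(-1\right) \left(-6259047\right) = 6259047$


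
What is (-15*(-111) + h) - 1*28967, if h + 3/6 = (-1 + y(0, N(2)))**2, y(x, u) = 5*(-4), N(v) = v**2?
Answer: -53723/2 ≈ -26862.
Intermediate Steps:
y(x, u) = -20
h = 881/2 (h = -1/2 + (-1 - 20)**2 = -1/2 + (-21)**2 = -1/2 + 441 = 881/2 ≈ 440.50)
(-15*(-111) + h) - 1*28967 = (-15*(-111) + 881/2) - 1*28967 = (1665 + 881/2) - 28967 = 4211/2 - 28967 = -53723/2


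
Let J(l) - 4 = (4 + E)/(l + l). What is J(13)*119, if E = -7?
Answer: 12019/26 ≈ 462.27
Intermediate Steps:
J(l) = 4 - 3/(2*l) (J(l) = 4 + (4 - 7)/(l + l) = 4 - 3*1/(2*l) = 4 - 3/(2*l))
J(13)*119 = (4 - 3/2/13)*119 = (4 - 3/2*1/13)*119 = (4 - 3/26)*119 = (101/26)*119 = 12019/26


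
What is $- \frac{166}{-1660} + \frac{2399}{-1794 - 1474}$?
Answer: $- \frac{10361}{16340} \approx -0.63409$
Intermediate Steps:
$- \frac{166}{-1660} + \frac{2399}{-1794 - 1474} = \left(-166\right) \left(- \frac{1}{1660}\right) + \frac{2399}{-3268} = \frac{1}{10} + 2399 \left(- \frac{1}{3268}\right) = \frac{1}{10} - \frac{2399}{3268} = - \frac{10361}{16340}$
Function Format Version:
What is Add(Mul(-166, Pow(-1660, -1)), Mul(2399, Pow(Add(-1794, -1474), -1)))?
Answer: Rational(-10361, 16340) ≈ -0.63409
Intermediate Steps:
Add(Mul(-166, Pow(-1660, -1)), Mul(2399, Pow(Add(-1794, -1474), -1))) = Add(Mul(-166, Rational(-1, 1660)), Mul(2399, Pow(-3268, -1))) = Add(Rational(1, 10), Mul(2399, Rational(-1, 3268))) = Add(Rational(1, 10), Rational(-2399, 3268)) = Rational(-10361, 16340)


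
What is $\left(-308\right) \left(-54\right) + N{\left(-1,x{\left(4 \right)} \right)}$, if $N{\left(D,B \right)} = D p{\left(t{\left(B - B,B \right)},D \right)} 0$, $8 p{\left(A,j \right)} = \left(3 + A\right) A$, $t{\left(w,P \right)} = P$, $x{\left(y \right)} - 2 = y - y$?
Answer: $16632$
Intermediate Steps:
$x{\left(y \right)} = 2$ ($x{\left(y \right)} = 2 + \left(y - y\right) = 2 + 0 = 2$)
$p{\left(A,j \right)} = \frac{A \left(3 + A\right)}{8}$ ($p{\left(A,j \right)} = \frac{\left(3 + A\right) A}{8} = \frac{A \left(3 + A\right)}{8}$)
$N{\left(D,B \right)} = 0$ ($N{\left(D,B \right)} = D \frac{B \left(3 + B\right)}{8} \cdot 0 = \frac{B D \left(3 + B\right)}{8} \cdot 0 = 0$)
$\left(-308\right) \left(-54\right) + N{\left(-1,x{\left(4 \right)} \right)} = \left(-308\right) \left(-54\right) + 0 = 16632 + 0 = 16632$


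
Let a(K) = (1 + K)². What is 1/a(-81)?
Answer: 1/6400 ≈ 0.00015625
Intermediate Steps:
1/a(-81) = 1/((1 - 81)²) = 1/((-80)²) = 1/6400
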